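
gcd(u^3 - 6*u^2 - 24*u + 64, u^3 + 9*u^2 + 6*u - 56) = u^2 + 2*u - 8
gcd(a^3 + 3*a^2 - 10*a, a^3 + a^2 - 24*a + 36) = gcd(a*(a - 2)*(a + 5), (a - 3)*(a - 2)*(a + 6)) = a - 2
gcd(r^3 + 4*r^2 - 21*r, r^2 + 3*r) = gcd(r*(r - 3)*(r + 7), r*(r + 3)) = r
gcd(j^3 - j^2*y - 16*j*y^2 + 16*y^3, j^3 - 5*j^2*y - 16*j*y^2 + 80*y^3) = -j^2 + 16*y^2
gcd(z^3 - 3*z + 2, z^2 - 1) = z - 1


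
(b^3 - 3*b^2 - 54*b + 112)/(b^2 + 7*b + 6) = (b^3 - 3*b^2 - 54*b + 112)/(b^2 + 7*b + 6)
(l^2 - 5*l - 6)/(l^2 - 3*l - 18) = (l + 1)/(l + 3)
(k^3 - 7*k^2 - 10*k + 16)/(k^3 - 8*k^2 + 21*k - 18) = (k^3 - 7*k^2 - 10*k + 16)/(k^3 - 8*k^2 + 21*k - 18)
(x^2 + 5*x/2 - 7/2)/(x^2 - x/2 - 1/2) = (2*x + 7)/(2*x + 1)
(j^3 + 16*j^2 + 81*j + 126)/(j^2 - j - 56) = (j^2 + 9*j + 18)/(j - 8)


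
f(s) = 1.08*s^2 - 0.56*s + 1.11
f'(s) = 2.16*s - 0.56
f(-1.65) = 4.97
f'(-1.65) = -4.12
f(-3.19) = 13.89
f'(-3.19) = -7.45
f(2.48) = 6.36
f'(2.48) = 4.80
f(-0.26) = 1.33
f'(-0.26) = -1.12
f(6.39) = 41.63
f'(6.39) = 13.24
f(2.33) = 5.67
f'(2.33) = 4.47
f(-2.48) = 9.14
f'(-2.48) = -5.92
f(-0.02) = 1.12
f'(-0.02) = -0.60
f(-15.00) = 252.51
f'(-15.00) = -32.96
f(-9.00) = 93.63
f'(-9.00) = -20.00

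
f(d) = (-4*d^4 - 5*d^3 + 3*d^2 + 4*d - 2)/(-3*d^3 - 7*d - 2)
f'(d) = (9*d^2 + 7)*(-4*d^4 - 5*d^3 + 3*d^2 + 4*d - 2)/(-3*d^3 - 7*d - 2)^2 + (-16*d^3 - 15*d^2 + 6*d + 4)/(-3*d^3 - 7*d - 2) = (12*d^6 + 93*d^4 + 126*d^3 - 9*d^2 - 12*d - 22)/(9*d^6 + 42*d^4 + 12*d^3 + 49*d^2 + 28*d + 4)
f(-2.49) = -1.13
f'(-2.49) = 1.17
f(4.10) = 5.94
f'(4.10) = 1.63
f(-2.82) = -1.53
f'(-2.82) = 1.25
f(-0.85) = -0.39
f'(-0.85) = -1.27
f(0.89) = 0.20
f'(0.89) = 1.06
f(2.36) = 2.86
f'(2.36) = 1.94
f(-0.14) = 2.46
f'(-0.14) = -20.33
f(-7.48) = -7.88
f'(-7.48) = 1.37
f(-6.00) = -5.85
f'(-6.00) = 1.38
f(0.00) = 1.00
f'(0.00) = -5.50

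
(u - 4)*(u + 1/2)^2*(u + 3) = u^4 - 51*u^2/4 - 49*u/4 - 3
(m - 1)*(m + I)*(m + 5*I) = m^3 - m^2 + 6*I*m^2 - 5*m - 6*I*m + 5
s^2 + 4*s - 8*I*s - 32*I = (s + 4)*(s - 8*I)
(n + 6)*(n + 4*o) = n^2 + 4*n*o + 6*n + 24*o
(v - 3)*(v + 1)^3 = v^4 - 6*v^2 - 8*v - 3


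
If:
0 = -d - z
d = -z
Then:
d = -z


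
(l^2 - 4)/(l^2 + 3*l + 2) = (l - 2)/(l + 1)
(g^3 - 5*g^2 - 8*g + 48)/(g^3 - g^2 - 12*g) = (g - 4)/g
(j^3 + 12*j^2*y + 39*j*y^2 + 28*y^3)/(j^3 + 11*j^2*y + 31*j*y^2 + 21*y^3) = (j + 4*y)/(j + 3*y)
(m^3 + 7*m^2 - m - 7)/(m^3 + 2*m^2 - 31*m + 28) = (m + 1)/(m - 4)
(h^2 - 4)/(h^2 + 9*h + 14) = (h - 2)/(h + 7)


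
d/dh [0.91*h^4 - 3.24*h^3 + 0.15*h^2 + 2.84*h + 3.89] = 3.64*h^3 - 9.72*h^2 + 0.3*h + 2.84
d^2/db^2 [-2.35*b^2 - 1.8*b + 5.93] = -4.70000000000000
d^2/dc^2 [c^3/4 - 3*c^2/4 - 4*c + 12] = 3*c/2 - 3/2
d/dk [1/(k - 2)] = -1/(k - 2)^2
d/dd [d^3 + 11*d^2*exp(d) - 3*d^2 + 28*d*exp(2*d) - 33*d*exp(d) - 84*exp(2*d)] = 11*d^2*exp(d) + 3*d^2 + 56*d*exp(2*d) - 11*d*exp(d) - 6*d - 140*exp(2*d) - 33*exp(d)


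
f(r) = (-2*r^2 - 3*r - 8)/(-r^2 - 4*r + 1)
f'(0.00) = -35.00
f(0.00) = -8.00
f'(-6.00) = 2.19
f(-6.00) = 5.64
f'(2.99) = -0.13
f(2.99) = 1.75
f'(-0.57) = -2.52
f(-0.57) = -2.35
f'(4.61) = -0.01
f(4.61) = 1.66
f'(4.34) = -0.02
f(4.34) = 1.67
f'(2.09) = -0.40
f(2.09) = 1.96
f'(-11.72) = 0.11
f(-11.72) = 2.77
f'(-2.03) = 1.05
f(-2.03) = -2.03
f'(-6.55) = 1.26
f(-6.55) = 4.72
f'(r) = (-4*r - 3)/(-r^2 - 4*r + 1) + (2*r + 4)*(-2*r^2 - 3*r - 8)/(-r^2 - 4*r + 1)^2 = 5*(r^2 - 4*r - 7)/(r^4 + 8*r^3 + 14*r^2 - 8*r + 1)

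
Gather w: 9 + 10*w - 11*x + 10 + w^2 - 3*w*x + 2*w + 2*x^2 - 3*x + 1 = w^2 + w*(12 - 3*x) + 2*x^2 - 14*x + 20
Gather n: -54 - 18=-72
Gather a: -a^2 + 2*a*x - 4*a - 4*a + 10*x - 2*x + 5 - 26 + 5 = -a^2 + a*(2*x - 8) + 8*x - 16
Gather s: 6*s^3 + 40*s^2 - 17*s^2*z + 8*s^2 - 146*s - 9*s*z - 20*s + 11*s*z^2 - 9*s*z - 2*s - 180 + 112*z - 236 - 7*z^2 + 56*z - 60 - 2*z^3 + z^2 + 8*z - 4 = 6*s^3 + s^2*(48 - 17*z) + s*(11*z^2 - 18*z - 168) - 2*z^3 - 6*z^2 + 176*z - 480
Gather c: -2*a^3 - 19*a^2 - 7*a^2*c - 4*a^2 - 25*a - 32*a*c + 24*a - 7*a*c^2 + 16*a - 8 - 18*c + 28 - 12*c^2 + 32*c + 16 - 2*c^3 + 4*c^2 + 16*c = -2*a^3 - 23*a^2 + 15*a - 2*c^3 + c^2*(-7*a - 8) + c*(-7*a^2 - 32*a + 30) + 36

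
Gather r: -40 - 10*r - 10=-10*r - 50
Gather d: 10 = 10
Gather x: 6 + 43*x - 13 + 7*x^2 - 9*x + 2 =7*x^2 + 34*x - 5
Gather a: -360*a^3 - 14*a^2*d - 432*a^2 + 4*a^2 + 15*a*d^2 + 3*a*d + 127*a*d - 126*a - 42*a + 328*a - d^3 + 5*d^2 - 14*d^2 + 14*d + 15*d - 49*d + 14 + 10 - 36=-360*a^3 + a^2*(-14*d - 428) + a*(15*d^2 + 130*d + 160) - d^3 - 9*d^2 - 20*d - 12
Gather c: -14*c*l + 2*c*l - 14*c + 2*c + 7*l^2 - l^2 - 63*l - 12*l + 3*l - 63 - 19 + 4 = c*(-12*l - 12) + 6*l^2 - 72*l - 78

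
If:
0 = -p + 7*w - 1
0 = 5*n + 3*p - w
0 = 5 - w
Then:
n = -97/5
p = 34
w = 5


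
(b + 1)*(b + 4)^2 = b^3 + 9*b^2 + 24*b + 16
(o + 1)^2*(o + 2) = o^3 + 4*o^2 + 5*o + 2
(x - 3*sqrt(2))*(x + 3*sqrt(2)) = x^2 - 18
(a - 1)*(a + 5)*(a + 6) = a^3 + 10*a^2 + 19*a - 30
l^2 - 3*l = l*(l - 3)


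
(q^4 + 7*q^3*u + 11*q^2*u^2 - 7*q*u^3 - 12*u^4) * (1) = q^4 + 7*q^3*u + 11*q^2*u^2 - 7*q*u^3 - 12*u^4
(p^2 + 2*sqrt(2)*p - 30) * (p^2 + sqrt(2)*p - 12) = p^4 + 3*sqrt(2)*p^3 - 38*p^2 - 54*sqrt(2)*p + 360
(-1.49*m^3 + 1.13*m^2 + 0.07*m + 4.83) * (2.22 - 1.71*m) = 2.5479*m^4 - 5.2401*m^3 + 2.3889*m^2 - 8.1039*m + 10.7226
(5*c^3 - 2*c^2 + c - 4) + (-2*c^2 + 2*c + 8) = 5*c^3 - 4*c^2 + 3*c + 4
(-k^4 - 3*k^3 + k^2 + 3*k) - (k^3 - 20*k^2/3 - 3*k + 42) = -k^4 - 4*k^3 + 23*k^2/3 + 6*k - 42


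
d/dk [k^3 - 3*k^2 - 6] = 3*k*(k - 2)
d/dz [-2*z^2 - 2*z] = -4*z - 2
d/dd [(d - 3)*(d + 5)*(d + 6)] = 3*d^2 + 16*d - 3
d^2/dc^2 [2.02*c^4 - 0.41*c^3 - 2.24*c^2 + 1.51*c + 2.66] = 24.24*c^2 - 2.46*c - 4.48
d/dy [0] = 0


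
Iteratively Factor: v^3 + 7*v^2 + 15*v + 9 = (v + 3)*(v^2 + 4*v + 3) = (v + 3)^2*(v + 1)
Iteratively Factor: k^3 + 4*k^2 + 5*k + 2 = (k + 1)*(k^2 + 3*k + 2) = (k + 1)^2*(k + 2)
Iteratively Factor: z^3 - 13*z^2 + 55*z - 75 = (z - 3)*(z^2 - 10*z + 25) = (z - 5)*(z - 3)*(z - 5)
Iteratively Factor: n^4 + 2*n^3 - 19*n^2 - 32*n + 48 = (n - 4)*(n^3 + 6*n^2 + 5*n - 12) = (n - 4)*(n + 3)*(n^2 + 3*n - 4) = (n - 4)*(n + 3)*(n + 4)*(n - 1)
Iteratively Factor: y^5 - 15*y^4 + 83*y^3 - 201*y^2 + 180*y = (y - 4)*(y^4 - 11*y^3 + 39*y^2 - 45*y) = y*(y - 4)*(y^3 - 11*y^2 + 39*y - 45) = y*(y - 4)*(y - 3)*(y^2 - 8*y + 15) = y*(y - 4)*(y - 3)^2*(y - 5)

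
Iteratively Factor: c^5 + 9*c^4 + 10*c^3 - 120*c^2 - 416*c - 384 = (c - 4)*(c^4 + 13*c^3 + 62*c^2 + 128*c + 96) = (c - 4)*(c + 4)*(c^3 + 9*c^2 + 26*c + 24) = (c - 4)*(c + 2)*(c + 4)*(c^2 + 7*c + 12) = (c - 4)*(c + 2)*(c + 4)^2*(c + 3)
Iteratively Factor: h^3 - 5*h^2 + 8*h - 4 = (h - 1)*(h^2 - 4*h + 4) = (h - 2)*(h - 1)*(h - 2)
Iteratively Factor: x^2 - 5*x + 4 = (x - 4)*(x - 1)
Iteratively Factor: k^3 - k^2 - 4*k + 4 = (k + 2)*(k^2 - 3*k + 2) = (k - 1)*(k + 2)*(k - 2)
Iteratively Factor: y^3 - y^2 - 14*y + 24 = (y - 3)*(y^2 + 2*y - 8) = (y - 3)*(y - 2)*(y + 4)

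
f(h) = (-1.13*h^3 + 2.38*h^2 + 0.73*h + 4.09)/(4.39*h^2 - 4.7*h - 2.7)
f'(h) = (4.7 - 8.78*h)*(-1.13*h^3 + 2.38*h^2 + 0.73*h + 4.09)/(4.39*h^2 - 4.7*h - 2.7)^2 + (-3.39*h^2 + 4.76*h + 0.73)/(4.39*h^2 - 4.7*h - 2.7)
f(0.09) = -1.35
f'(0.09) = 1.35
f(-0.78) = 1.51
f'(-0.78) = 3.42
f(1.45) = -23.53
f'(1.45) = -664.85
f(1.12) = -2.57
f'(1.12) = -6.10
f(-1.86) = 0.86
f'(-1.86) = -0.08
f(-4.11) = 1.32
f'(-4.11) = -0.25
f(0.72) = -1.43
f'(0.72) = -1.24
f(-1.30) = 0.89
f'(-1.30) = 0.29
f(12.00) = -2.79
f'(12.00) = -0.26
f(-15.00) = 4.11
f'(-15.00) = -0.26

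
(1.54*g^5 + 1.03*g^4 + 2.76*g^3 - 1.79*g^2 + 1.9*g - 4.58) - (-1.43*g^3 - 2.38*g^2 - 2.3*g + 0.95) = 1.54*g^5 + 1.03*g^4 + 4.19*g^3 + 0.59*g^2 + 4.2*g - 5.53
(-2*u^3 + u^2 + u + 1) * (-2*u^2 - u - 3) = 4*u^5 + 3*u^3 - 6*u^2 - 4*u - 3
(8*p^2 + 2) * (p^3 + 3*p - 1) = 8*p^5 + 26*p^3 - 8*p^2 + 6*p - 2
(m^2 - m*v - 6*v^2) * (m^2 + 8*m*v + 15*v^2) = m^4 + 7*m^3*v + m^2*v^2 - 63*m*v^3 - 90*v^4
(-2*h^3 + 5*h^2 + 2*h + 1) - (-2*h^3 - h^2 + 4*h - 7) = 6*h^2 - 2*h + 8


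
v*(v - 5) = v^2 - 5*v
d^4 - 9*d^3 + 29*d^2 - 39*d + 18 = (d - 3)^2*(d - 2)*(d - 1)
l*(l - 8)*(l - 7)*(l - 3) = l^4 - 18*l^3 + 101*l^2 - 168*l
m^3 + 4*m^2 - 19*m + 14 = (m - 2)*(m - 1)*(m + 7)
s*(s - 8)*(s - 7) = s^3 - 15*s^2 + 56*s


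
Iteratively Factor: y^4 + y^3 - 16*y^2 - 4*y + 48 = (y + 2)*(y^3 - y^2 - 14*y + 24) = (y - 3)*(y + 2)*(y^2 + 2*y - 8) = (y - 3)*(y - 2)*(y + 2)*(y + 4)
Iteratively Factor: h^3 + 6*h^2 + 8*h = (h)*(h^2 + 6*h + 8) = h*(h + 2)*(h + 4)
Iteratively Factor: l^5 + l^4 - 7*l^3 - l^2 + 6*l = (l + 1)*(l^4 - 7*l^2 + 6*l) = (l + 1)*(l + 3)*(l^3 - 3*l^2 + 2*l) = l*(l + 1)*(l + 3)*(l^2 - 3*l + 2) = l*(l - 1)*(l + 1)*(l + 3)*(l - 2)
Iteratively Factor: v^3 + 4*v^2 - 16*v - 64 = (v + 4)*(v^2 - 16) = (v + 4)^2*(v - 4)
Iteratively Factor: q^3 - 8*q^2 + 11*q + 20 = (q - 5)*(q^2 - 3*q - 4) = (q - 5)*(q - 4)*(q + 1)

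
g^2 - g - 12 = (g - 4)*(g + 3)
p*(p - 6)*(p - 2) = p^3 - 8*p^2 + 12*p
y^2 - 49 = (y - 7)*(y + 7)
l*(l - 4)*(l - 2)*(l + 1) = l^4 - 5*l^3 + 2*l^2 + 8*l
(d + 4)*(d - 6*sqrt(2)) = d^2 - 6*sqrt(2)*d + 4*d - 24*sqrt(2)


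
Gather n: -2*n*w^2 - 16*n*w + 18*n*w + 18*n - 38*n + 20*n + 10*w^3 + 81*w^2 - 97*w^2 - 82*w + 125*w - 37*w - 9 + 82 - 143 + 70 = n*(-2*w^2 + 2*w) + 10*w^3 - 16*w^2 + 6*w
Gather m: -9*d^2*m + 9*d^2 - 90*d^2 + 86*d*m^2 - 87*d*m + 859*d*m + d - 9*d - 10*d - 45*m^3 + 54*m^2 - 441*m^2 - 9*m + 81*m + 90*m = -81*d^2 - 18*d - 45*m^3 + m^2*(86*d - 387) + m*(-9*d^2 + 772*d + 162)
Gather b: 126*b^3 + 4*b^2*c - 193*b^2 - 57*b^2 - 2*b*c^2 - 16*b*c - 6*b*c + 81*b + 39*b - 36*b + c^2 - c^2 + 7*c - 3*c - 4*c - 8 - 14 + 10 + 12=126*b^3 + b^2*(4*c - 250) + b*(-2*c^2 - 22*c + 84)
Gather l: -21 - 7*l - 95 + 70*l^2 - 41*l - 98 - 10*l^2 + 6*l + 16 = 60*l^2 - 42*l - 198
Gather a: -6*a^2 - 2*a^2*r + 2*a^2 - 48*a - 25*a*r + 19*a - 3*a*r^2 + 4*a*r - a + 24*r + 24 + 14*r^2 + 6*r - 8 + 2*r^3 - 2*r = a^2*(-2*r - 4) + a*(-3*r^2 - 21*r - 30) + 2*r^3 + 14*r^2 + 28*r + 16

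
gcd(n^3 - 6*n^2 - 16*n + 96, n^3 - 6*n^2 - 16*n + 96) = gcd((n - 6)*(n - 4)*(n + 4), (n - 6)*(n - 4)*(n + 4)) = n^3 - 6*n^2 - 16*n + 96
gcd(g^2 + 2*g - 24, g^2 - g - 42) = g + 6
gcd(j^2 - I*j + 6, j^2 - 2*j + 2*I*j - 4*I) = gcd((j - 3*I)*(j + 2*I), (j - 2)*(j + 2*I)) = j + 2*I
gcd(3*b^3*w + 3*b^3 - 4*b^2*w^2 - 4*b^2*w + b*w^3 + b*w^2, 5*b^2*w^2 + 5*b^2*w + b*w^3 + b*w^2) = b*w + b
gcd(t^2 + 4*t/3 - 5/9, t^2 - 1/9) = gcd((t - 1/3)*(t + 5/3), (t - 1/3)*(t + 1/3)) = t - 1/3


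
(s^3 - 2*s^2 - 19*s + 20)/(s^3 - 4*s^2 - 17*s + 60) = (s - 1)/(s - 3)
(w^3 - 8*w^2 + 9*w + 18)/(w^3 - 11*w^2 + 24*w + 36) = (w - 3)/(w - 6)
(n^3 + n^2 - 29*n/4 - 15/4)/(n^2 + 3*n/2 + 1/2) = (2*n^2 + n - 15)/(2*(n + 1))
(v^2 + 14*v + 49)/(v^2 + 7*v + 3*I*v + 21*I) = (v + 7)/(v + 3*I)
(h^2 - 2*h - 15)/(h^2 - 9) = (h - 5)/(h - 3)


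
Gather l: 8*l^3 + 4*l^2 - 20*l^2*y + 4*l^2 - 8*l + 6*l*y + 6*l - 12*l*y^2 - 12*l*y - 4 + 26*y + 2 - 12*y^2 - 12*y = 8*l^3 + l^2*(8 - 20*y) + l*(-12*y^2 - 6*y - 2) - 12*y^2 + 14*y - 2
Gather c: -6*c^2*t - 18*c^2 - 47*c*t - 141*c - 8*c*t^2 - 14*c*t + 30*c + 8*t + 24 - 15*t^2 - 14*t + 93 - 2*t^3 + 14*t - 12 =c^2*(-6*t - 18) + c*(-8*t^2 - 61*t - 111) - 2*t^3 - 15*t^2 + 8*t + 105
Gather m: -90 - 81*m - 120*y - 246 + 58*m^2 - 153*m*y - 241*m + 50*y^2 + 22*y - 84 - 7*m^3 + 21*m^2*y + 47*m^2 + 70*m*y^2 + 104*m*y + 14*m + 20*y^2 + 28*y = -7*m^3 + m^2*(21*y + 105) + m*(70*y^2 - 49*y - 308) + 70*y^2 - 70*y - 420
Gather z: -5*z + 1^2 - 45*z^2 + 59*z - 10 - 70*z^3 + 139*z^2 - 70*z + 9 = -70*z^3 + 94*z^2 - 16*z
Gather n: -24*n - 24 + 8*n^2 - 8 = 8*n^2 - 24*n - 32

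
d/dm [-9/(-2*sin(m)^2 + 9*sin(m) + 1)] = 9*(9 - 4*sin(m))*cos(m)/(9*sin(m) + cos(2*m))^2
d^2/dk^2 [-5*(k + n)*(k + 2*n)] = -10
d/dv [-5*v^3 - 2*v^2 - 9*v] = -15*v^2 - 4*v - 9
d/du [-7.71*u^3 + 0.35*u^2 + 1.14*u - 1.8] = -23.13*u^2 + 0.7*u + 1.14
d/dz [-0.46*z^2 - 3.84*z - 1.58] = -0.92*z - 3.84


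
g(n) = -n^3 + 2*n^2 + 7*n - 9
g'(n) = -3*n^2 + 4*n + 7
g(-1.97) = -7.38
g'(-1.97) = -12.52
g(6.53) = -156.45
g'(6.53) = -94.80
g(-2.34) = -1.62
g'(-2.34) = -18.79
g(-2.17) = -4.55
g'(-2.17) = -15.81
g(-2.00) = -7.00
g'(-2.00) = -13.00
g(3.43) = -1.81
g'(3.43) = -14.57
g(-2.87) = 11.02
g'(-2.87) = -29.19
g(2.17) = 5.39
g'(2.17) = 1.55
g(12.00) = -1365.00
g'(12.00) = -377.00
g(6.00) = -111.00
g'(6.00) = -77.00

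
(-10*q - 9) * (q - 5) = -10*q^2 + 41*q + 45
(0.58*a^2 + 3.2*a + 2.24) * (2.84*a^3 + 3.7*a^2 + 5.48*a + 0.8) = 1.6472*a^5 + 11.234*a^4 + 21.38*a^3 + 26.288*a^2 + 14.8352*a + 1.792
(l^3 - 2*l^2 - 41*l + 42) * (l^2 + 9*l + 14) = l^5 + 7*l^4 - 45*l^3 - 355*l^2 - 196*l + 588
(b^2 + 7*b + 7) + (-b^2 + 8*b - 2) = 15*b + 5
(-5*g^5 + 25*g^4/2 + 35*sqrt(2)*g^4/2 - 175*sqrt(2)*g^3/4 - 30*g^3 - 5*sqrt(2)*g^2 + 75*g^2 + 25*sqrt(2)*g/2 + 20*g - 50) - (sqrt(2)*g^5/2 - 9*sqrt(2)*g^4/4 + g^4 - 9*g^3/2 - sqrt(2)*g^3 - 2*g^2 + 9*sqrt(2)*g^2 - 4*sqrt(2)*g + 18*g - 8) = -5*g^5 - sqrt(2)*g^5/2 + 23*g^4/2 + 79*sqrt(2)*g^4/4 - 171*sqrt(2)*g^3/4 - 51*g^3/2 - 14*sqrt(2)*g^2 + 77*g^2 + 2*g + 33*sqrt(2)*g/2 - 42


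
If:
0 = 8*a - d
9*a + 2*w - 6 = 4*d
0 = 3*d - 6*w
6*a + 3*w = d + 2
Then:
No Solution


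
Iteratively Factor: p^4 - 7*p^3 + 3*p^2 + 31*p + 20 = (p + 1)*(p^3 - 8*p^2 + 11*p + 20) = (p - 5)*(p + 1)*(p^2 - 3*p - 4) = (p - 5)*(p - 4)*(p + 1)*(p + 1)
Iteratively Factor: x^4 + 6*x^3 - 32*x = (x)*(x^3 + 6*x^2 - 32) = x*(x - 2)*(x^2 + 8*x + 16) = x*(x - 2)*(x + 4)*(x + 4)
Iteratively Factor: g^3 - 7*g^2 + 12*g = (g)*(g^2 - 7*g + 12) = g*(g - 4)*(g - 3)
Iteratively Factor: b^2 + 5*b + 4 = (b + 4)*(b + 1)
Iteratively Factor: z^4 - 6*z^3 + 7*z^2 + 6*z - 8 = (z - 2)*(z^3 - 4*z^2 - z + 4) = (z - 2)*(z + 1)*(z^2 - 5*z + 4) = (z - 2)*(z - 1)*(z + 1)*(z - 4)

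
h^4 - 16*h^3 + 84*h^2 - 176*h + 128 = (h - 8)*(h - 4)*(h - 2)^2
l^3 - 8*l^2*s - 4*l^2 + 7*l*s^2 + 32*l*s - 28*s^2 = (l - 4)*(l - 7*s)*(l - s)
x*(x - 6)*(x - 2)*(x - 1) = x^4 - 9*x^3 + 20*x^2 - 12*x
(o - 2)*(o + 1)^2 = o^3 - 3*o - 2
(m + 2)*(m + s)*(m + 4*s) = m^3 + 5*m^2*s + 2*m^2 + 4*m*s^2 + 10*m*s + 8*s^2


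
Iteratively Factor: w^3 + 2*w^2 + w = (w)*(w^2 + 2*w + 1) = w*(w + 1)*(w + 1)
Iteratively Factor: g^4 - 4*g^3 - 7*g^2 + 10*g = (g - 5)*(g^3 + g^2 - 2*g) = g*(g - 5)*(g^2 + g - 2) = g*(g - 5)*(g + 2)*(g - 1)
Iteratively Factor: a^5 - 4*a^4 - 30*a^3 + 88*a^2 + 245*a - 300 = (a - 1)*(a^4 - 3*a^3 - 33*a^2 + 55*a + 300) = (a - 1)*(a + 3)*(a^3 - 6*a^2 - 15*a + 100) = (a - 5)*(a - 1)*(a + 3)*(a^2 - a - 20) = (a - 5)^2*(a - 1)*(a + 3)*(a + 4)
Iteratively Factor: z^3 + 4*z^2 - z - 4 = (z - 1)*(z^2 + 5*z + 4) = (z - 1)*(z + 1)*(z + 4)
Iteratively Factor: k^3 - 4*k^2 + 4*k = (k)*(k^2 - 4*k + 4) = k*(k - 2)*(k - 2)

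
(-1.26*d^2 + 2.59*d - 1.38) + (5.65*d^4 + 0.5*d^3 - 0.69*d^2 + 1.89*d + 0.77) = 5.65*d^4 + 0.5*d^3 - 1.95*d^2 + 4.48*d - 0.61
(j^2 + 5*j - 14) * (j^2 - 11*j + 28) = j^4 - 6*j^3 - 41*j^2 + 294*j - 392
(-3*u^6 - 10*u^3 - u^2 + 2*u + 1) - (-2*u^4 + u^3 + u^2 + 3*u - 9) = -3*u^6 + 2*u^4 - 11*u^3 - 2*u^2 - u + 10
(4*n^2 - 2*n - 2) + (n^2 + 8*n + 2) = 5*n^2 + 6*n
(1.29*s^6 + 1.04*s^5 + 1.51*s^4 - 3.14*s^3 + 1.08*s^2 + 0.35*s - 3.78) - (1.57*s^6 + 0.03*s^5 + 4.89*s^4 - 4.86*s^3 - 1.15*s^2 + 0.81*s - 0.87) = -0.28*s^6 + 1.01*s^5 - 3.38*s^4 + 1.72*s^3 + 2.23*s^2 - 0.46*s - 2.91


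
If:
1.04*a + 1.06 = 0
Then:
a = -1.02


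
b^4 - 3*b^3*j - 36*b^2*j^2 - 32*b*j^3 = b*(b - 8*j)*(b + j)*(b + 4*j)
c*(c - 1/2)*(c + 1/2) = c^3 - c/4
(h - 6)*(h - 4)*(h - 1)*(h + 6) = h^4 - 5*h^3 - 32*h^2 + 180*h - 144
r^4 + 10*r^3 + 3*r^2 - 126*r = r*(r - 3)*(r + 6)*(r + 7)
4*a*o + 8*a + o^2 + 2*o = (4*a + o)*(o + 2)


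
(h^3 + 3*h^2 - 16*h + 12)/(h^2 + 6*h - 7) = (h^2 + 4*h - 12)/(h + 7)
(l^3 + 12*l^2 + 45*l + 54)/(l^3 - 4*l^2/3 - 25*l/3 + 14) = 3*(l^2 + 9*l + 18)/(3*l^2 - 13*l + 14)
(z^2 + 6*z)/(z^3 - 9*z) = (z + 6)/(z^2 - 9)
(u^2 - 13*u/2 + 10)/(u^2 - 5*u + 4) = (u - 5/2)/(u - 1)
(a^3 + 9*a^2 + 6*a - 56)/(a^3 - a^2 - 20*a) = (a^2 + 5*a - 14)/(a*(a - 5))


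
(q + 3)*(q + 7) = q^2 + 10*q + 21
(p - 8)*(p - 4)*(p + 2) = p^3 - 10*p^2 + 8*p + 64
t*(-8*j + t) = -8*j*t + t^2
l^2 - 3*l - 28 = (l - 7)*(l + 4)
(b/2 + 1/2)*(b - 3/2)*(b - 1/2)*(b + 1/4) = b^4/2 - 3*b^3/8 - 3*b^2/4 + 7*b/32 + 3/32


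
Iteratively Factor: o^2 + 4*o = (o + 4)*(o)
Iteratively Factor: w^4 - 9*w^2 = (w)*(w^3 - 9*w) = w*(w + 3)*(w^2 - 3*w) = w^2*(w + 3)*(w - 3)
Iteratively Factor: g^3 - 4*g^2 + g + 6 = (g + 1)*(g^2 - 5*g + 6) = (g - 3)*(g + 1)*(g - 2)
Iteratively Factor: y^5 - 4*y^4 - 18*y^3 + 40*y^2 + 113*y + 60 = (y - 5)*(y^4 + y^3 - 13*y^2 - 25*y - 12) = (y - 5)*(y + 1)*(y^3 - 13*y - 12) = (y - 5)*(y + 1)*(y + 3)*(y^2 - 3*y - 4) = (y - 5)*(y - 4)*(y + 1)*(y + 3)*(y + 1)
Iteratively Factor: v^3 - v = (v)*(v^2 - 1) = v*(v + 1)*(v - 1)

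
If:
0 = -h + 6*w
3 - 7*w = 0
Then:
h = 18/7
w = 3/7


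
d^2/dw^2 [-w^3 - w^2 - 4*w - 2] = -6*w - 2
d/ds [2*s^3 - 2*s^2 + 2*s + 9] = 6*s^2 - 4*s + 2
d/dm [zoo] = 0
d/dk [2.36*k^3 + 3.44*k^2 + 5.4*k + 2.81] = 7.08*k^2 + 6.88*k + 5.4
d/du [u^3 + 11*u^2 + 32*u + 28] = 3*u^2 + 22*u + 32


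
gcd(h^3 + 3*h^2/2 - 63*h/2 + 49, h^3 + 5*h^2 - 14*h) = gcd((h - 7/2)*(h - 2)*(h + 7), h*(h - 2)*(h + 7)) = h^2 + 5*h - 14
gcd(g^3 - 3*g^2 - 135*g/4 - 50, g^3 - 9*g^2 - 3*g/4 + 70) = g^2 - 11*g/2 - 20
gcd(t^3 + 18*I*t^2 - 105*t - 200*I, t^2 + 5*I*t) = t + 5*I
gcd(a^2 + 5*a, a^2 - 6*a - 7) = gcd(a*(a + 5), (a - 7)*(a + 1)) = 1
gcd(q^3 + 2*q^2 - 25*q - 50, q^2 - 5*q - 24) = 1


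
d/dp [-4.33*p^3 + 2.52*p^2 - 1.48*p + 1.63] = -12.99*p^2 + 5.04*p - 1.48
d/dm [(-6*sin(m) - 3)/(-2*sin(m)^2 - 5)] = 6*(-2*sin(m) + cos(2*m) + 4)*cos(m)/(6 - cos(2*m))^2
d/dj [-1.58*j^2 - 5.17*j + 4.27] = -3.16*j - 5.17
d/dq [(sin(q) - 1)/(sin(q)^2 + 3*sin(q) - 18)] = (2*sin(q) + cos(q)^2 - 16)*cos(q)/(sin(q)^2 + 3*sin(q) - 18)^2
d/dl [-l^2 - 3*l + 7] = -2*l - 3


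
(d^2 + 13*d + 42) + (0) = d^2 + 13*d + 42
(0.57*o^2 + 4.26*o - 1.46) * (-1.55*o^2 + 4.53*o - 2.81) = -0.8835*o^4 - 4.0209*o^3 + 19.9591*o^2 - 18.5844*o + 4.1026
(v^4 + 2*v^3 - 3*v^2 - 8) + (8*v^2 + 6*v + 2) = v^4 + 2*v^3 + 5*v^2 + 6*v - 6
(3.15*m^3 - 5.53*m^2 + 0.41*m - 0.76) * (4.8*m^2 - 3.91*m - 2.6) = 15.12*m^5 - 38.8605*m^4 + 15.4003*m^3 + 9.1269*m^2 + 1.9056*m + 1.976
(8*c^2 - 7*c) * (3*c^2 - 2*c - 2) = 24*c^4 - 37*c^3 - 2*c^2 + 14*c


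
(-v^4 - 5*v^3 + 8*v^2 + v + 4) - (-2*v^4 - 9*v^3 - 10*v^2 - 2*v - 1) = v^4 + 4*v^3 + 18*v^2 + 3*v + 5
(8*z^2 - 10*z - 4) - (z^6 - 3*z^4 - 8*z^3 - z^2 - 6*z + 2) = -z^6 + 3*z^4 + 8*z^3 + 9*z^2 - 4*z - 6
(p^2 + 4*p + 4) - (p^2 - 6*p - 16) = 10*p + 20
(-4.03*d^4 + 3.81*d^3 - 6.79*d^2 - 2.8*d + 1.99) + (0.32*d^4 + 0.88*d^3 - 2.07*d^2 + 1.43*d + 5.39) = -3.71*d^4 + 4.69*d^3 - 8.86*d^2 - 1.37*d + 7.38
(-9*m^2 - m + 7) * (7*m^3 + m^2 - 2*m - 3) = -63*m^5 - 16*m^4 + 66*m^3 + 36*m^2 - 11*m - 21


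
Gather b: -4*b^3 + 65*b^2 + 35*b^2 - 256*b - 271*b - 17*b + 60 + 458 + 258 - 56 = -4*b^3 + 100*b^2 - 544*b + 720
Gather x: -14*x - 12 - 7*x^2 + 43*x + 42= -7*x^2 + 29*x + 30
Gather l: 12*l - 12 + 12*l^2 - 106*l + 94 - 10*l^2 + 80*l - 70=2*l^2 - 14*l + 12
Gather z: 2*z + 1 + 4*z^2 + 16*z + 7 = 4*z^2 + 18*z + 8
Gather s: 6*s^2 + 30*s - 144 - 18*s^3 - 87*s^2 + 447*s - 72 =-18*s^3 - 81*s^2 + 477*s - 216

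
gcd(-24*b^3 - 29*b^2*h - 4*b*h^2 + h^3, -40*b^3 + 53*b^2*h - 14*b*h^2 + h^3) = 8*b - h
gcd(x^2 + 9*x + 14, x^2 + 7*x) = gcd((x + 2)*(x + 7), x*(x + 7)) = x + 7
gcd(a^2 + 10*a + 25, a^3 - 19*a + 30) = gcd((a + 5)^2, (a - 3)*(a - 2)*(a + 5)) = a + 5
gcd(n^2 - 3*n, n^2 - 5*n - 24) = 1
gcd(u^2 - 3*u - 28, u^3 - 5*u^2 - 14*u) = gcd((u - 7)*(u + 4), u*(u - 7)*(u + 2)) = u - 7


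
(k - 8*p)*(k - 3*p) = k^2 - 11*k*p + 24*p^2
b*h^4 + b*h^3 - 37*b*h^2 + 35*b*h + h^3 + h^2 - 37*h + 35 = (h - 5)*(h - 1)*(h + 7)*(b*h + 1)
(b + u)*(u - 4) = b*u - 4*b + u^2 - 4*u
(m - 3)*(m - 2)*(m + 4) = m^3 - m^2 - 14*m + 24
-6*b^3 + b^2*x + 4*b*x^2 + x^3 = (-b + x)*(2*b + x)*(3*b + x)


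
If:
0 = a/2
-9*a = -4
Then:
No Solution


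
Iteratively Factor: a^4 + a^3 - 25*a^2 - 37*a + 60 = (a - 1)*(a^3 + 2*a^2 - 23*a - 60) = (a - 1)*(a + 3)*(a^2 - a - 20) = (a - 5)*(a - 1)*(a + 3)*(a + 4)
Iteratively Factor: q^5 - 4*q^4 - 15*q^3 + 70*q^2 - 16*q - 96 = (q - 2)*(q^4 - 2*q^3 - 19*q^2 + 32*q + 48) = (q - 3)*(q - 2)*(q^3 + q^2 - 16*q - 16) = (q - 4)*(q - 3)*(q - 2)*(q^2 + 5*q + 4) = (q - 4)*(q - 3)*(q - 2)*(q + 1)*(q + 4)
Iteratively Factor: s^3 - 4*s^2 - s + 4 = (s - 1)*(s^2 - 3*s - 4) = (s - 4)*(s - 1)*(s + 1)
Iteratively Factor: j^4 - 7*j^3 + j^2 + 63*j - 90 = (j - 5)*(j^3 - 2*j^2 - 9*j + 18) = (j - 5)*(j - 3)*(j^2 + j - 6) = (j - 5)*(j - 3)*(j + 3)*(j - 2)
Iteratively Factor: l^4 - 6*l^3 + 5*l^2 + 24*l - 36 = (l - 3)*(l^3 - 3*l^2 - 4*l + 12) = (l - 3)^2*(l^2 - 4) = (l - 3)^2*(l - 2)*(l + 2)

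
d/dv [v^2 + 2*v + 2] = 2*v + 2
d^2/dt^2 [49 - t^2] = -2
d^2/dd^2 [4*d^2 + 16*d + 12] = 8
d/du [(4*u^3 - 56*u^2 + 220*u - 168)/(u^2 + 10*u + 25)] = 4*(u^3 + 15*u^2 - 195*u + 359)/(u^3 + 15*u^2 + 75*u + 125)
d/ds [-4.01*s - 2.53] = -4.01000000000000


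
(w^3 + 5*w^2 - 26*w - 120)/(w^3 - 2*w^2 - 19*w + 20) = (w + 6)/(w - 1)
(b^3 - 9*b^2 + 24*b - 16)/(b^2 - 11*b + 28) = (b^2 - 5*b + 4)/(b - 7)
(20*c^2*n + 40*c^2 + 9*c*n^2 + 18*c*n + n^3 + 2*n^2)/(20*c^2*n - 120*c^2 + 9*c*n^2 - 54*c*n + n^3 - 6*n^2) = (n + 2)/(n - 6)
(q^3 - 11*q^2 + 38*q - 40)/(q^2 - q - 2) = (q^2 - 9*q + 20)/(q + 1)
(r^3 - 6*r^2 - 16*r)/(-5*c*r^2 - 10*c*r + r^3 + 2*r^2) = (r - 8)/(-5*c + r)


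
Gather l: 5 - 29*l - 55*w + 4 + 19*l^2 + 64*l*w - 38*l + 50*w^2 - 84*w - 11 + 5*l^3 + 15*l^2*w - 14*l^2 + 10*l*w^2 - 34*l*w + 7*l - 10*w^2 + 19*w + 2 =5*l^3 + l^2*(15*w + 5) + l*(10*w^2 + 30*w - 60) + 40*w^2 - 120*w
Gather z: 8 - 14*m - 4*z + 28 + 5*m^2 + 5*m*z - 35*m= 5*m^2 - 49*m + z*(5*m - 4) + 36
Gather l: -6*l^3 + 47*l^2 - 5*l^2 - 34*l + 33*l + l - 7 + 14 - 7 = -6*l^3 + 42*l^2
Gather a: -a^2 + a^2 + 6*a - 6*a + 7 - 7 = 0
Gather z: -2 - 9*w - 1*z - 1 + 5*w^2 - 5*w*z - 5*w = 5*w^2 - 14*w + z*(-5*w - 1) - 3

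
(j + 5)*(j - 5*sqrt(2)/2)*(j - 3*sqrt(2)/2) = j^3 - 4*sqrt(2)*j^2 + 5*j^2 - 20*sqrt(2)*j + 15*j/2 + 75/2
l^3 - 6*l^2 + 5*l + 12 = (l - 4)*(l - 3)*(l + 1)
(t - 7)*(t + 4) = t^2 - 3*t - 28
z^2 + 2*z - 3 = (z - 1)*(z + 3)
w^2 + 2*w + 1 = (w + 1)^2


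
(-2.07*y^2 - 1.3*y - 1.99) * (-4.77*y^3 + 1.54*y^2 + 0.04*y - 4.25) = 9.8739*y^5 + 3.0132*y^4 + 7.4075*y^3 + 5.6809*y^2 + 5.4454*y + 8.4575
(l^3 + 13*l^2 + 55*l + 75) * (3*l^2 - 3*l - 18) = 3*l^5 + 36*l^4 + 108*l^3 - 174*l^2 - 1215*l - 1350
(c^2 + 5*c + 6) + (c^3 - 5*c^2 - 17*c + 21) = c^3 - 4*c^2 - 12*c + 27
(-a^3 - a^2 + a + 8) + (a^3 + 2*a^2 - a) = a^2 + 8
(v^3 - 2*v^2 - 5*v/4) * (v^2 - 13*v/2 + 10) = v^5 - 17*v^4/2 + 87*v^3/4 - 95*v^2/8 - 25*v/2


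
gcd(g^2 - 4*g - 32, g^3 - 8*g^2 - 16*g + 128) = g^2 - 4*g - 32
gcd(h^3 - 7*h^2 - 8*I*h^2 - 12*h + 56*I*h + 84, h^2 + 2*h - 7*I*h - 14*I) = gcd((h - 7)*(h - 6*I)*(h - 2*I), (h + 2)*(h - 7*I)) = 1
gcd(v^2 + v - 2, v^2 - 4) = v + 2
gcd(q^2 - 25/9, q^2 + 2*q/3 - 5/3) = q + 5/3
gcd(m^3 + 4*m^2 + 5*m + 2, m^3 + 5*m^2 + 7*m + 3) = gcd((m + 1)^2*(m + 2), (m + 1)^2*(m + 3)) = m^2 + 2*m + 1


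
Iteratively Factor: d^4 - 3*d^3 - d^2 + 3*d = (d + 1)*(d^3 - 4*d^2 + 3*d) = (d - 1)*(d + 1)*(d^2 - 3*d) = d*(d - 1)*(d + 1)*(d - 3)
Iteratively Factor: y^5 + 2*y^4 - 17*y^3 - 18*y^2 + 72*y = (y)*(y^4 + 2*y^3 - 17*y^2 - 18*y + 72) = y*(y - 2)*(y^3 + 4*y^2 - 9*y - 36) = y*(y - 2)*(y + 3)*(y^2 + y - 12) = y*(y - 3)*(y - 2)*(y + 3)*(y + 4)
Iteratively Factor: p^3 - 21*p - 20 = (p - 5)*(p^2 + 5*p + 4) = (p - 5)*(p + 1)*(p + 4)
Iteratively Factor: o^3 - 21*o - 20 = (o - 5)*(o^2 + 5*o + 4) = (o - 5)*(o + 1)*(o + 4)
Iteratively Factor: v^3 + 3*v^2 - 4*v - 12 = (v - 2)*(v^2 + 5*v + 6) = (v - 2)*(v + 3)*(v + 2)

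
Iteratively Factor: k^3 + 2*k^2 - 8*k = (k)*(k^2 + 2*k - 8) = k*(k + 4)*(k - 2)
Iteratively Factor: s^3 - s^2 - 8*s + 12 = (s - 2)*(s^2 + s - 6) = (s - 2)*(s + 3)*(s - 2)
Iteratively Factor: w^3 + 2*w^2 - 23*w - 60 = (w - 5)*(w^2 + 7*w + 12) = (w - 5)*(w + 3)*(w + 4)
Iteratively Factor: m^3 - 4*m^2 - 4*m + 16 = (m - 4)*(m^2 - 4) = (m - 4)*(m + 2)*(m - 2)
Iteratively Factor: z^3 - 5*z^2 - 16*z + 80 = (z - 4)*(z^2 - z - 20) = (z - 5)*(z - 4)*(z + 4)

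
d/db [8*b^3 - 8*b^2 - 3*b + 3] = 24*b^2 - 16*b - 3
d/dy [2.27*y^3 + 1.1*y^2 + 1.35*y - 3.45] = 6.81*y^2 + 2.2*y + 1.35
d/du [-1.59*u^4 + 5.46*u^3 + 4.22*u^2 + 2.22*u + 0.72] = -6.36*u^3 + 16.38*u^2 + 8.44*u + 2.22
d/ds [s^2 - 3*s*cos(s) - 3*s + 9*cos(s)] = 3*s*sin(s) + 2*s - 9*sin(s) - 3*cos(s) - 3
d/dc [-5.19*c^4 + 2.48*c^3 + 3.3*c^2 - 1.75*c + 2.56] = -20.76*c^3 + 7.44*c^2 + 6.6*c - 1.75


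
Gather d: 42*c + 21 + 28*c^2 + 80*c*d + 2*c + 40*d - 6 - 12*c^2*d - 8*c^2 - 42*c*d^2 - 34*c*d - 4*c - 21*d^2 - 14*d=20*c^2 + 40*c + d^2*(-42*c - 21) + d*(-12*c^2 + 46*c + 26) + 15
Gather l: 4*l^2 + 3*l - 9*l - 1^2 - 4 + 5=4*l^2 - 6*l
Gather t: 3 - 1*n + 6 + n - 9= 0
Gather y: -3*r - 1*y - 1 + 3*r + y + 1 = 0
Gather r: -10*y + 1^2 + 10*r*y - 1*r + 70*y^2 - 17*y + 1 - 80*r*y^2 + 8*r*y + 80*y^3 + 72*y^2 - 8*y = r*(-80*y^2 + 18*y - 1) + 80*y^3 + 142*y^2 - 35*y + 2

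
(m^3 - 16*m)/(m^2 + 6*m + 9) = m*(m^2 - 16)/(m^2 + 6*m + 9)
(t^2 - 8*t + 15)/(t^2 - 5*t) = (t - 3)/t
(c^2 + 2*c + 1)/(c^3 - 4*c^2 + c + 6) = (c + 1)/(c^2 - 5*c + 6)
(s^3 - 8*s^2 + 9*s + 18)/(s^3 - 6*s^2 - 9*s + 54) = (s + 1)/(s + 3)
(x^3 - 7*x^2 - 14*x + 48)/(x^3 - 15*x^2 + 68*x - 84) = (x^2 - 5*x - 24)/(x^2 - 13*x + 42)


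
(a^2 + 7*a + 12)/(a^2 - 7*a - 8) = (a^2 + 7*a + 12)/(a^2 - 7*a - 8)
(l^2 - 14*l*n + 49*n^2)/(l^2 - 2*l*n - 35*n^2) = (l - 7*n)/(l + 5*n)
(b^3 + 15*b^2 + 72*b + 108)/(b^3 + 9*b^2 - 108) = (b + 3)/(b - 3)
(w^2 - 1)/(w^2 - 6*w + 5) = (w + 1)/(w - 5)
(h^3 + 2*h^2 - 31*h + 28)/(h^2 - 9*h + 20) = (h^2 + 6*h - 7)/(h - 5)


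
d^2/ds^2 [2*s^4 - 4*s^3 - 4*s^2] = 24*s^2 - 24*s - 8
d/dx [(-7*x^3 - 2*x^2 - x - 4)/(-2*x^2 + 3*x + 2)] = 2*(7*x^4 - 21*x^3 - 25*x^2 - 12*x + 5)/(4*x^4 - 12*x^3 + x^2 + 12*x + 4)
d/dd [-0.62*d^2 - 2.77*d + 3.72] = -1.24*d - 2.77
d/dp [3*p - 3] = 3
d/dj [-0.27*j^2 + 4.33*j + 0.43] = 4.33 - 0.54*j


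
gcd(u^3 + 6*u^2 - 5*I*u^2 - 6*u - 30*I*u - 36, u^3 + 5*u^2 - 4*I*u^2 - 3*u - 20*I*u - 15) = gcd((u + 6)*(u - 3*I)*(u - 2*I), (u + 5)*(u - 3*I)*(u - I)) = u - 3*I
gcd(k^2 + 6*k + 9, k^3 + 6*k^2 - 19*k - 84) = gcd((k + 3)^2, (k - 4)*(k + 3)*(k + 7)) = k + 3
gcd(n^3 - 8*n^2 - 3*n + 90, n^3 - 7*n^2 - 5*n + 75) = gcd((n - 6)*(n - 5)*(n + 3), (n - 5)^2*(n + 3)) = n^2 - 2*n - 15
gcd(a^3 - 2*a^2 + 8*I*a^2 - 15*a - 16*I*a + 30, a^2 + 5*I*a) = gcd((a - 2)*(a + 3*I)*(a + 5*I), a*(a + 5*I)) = a + 5*I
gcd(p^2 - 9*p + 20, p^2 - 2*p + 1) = 1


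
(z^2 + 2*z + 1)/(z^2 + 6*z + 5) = (z + 1)/(z + 5)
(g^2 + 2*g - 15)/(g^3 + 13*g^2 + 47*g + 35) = (g - 3)/(g^2 + 8*g + 7)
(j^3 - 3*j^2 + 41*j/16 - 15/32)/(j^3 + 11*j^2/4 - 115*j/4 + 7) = (8*j^2 - 22*j + 15)/(8*(j^2 + 3*j - 28))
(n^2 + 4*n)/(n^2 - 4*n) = (n + 4)/(n - 4)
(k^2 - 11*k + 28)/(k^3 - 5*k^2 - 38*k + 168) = 1/(k + 6)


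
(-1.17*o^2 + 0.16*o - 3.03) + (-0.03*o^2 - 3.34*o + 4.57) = -1.2*o^2 - 3.18*o + 1.54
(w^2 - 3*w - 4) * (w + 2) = w^3 - w^2 - 10*w - 8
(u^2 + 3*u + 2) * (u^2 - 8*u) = u^4 - 5*u^3 - 22*u^2 - 16*u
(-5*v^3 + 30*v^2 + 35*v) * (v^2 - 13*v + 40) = -5*v^5 + 95*v^4 - 555*v^3 + 745*v^2 + 1400*v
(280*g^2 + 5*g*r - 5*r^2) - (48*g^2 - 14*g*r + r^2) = 232*g^2 + 19*g*r - 6*r^2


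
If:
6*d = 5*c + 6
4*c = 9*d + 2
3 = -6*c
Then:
No Solution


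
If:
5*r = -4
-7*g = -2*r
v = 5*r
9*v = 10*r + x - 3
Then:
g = -8/35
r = -4/5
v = -4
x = -25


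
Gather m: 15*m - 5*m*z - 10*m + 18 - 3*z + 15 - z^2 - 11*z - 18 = m*(5 - 5*z) - z^2 - 14*z + 15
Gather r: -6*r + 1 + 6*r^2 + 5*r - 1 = 6*r^2 - r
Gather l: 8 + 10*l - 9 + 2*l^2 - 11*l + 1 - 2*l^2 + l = 0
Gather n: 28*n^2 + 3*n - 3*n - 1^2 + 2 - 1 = 28*n^2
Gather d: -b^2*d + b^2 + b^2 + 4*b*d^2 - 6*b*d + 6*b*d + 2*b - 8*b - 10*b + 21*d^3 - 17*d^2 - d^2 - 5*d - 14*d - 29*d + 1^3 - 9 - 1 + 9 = 2*b^2 - 16*b + 21*d^3 + d^2*(4*b - 18) + d*(-b^2 - 48)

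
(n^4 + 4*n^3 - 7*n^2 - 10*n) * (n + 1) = n^5 + 5*n^4 - 3*n^3 - 17*n^2 - 10*n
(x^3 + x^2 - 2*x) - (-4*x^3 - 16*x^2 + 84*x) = 5*x^3 + 17*x^2 - 86*x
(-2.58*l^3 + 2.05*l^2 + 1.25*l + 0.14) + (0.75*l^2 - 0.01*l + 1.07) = -2.58*l^3 + 2.8*l^2 + 1.24*l + 1.21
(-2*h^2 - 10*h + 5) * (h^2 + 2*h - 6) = -2*h^4 - 14*h^3 - 3*h^2 + 70*h - 30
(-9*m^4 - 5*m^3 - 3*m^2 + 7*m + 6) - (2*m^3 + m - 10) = -9*m^4 - 7*m^3 - 3*m^2 + 6*m + 16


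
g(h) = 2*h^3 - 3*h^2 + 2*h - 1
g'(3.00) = 38.00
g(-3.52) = -132.44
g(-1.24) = -11.91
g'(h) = 6*h^2 - 6*h + 2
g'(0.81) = 1.08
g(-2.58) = -60.48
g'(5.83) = 170.95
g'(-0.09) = 2.59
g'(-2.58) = 57.42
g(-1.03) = -8.43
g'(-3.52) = 97.46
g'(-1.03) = 14.55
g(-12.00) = -3913.00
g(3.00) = 32.00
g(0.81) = -0.29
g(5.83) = 305.00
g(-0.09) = -1.21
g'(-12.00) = 938.00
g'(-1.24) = 18.67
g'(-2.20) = 44.24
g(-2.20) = -41.22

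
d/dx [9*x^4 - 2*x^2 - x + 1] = 36*x^3 - 4*x - 1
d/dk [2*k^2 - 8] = 4*k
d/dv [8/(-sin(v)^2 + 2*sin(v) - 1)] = 16*cos(v)/(sin(v) - 1)^3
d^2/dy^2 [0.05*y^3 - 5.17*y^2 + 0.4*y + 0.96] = 0.3*y - 10.34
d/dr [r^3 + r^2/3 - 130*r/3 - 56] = 3*r^2 + 2*r/3 - 130/3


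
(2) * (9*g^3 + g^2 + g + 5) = 18*g^3 + 2*g^2 + 2*g + 10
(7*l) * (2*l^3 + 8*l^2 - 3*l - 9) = 14*l^4 + 56*l^3 - 21*l^2 - 63*l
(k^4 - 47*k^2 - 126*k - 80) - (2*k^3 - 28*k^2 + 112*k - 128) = k^4 - 2*k^3 - 19*k^2 - 238*k + 48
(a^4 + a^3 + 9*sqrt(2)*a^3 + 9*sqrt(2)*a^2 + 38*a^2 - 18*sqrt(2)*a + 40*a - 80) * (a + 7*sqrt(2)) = a^5 + a^4 + 16*sqrt(2)*a^4 + 16*sqrt(2)*a^3 + 164*a^3 + 166*a^2 + 248*sqrt(2)*a^2 - 332*a + 280*sqrt(2)*a - 560*sqrt(2)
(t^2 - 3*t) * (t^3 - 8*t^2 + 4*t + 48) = t^5 - 11*t^4 + 28*t^3 + 36*t^2 - 144*t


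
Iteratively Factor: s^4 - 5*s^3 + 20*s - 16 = (s - 2)*(s^3 - 3*s^2 - 6*s + 8) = (s - 4)*(s - 2)*(s^2 + s - 2) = (s - 4)*(s - 2)*(s + 2)*(s - 1)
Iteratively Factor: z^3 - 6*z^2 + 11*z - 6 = (z - 3)*(z^2 - 3*z + 2) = (z - 3)*(z - 1)*(z - 2)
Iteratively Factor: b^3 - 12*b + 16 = (b - 2)*(b^2 + 2*b - 8) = (b - 2)^2*(b + 4)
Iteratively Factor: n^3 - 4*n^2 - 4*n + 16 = (n - 2)*(n^2 - 2*n - 8) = (n - 2)*(n + 2)*(n - 4)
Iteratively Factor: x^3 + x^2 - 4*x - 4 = (x + 2)*(x^2 - x - 2) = (x + 1)*(x + 2)*(x - 2)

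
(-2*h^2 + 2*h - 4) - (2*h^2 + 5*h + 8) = -4*h^2 - 3*h - 12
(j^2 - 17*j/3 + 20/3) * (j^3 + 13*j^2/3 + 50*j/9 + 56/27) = j^5 - 4*j^4/3 - 37*j^3/3 - 14*j^2/27 + 2048*j/81 + 1120/81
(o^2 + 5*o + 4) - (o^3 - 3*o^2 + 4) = -o^3 + 4*o^2 + 5*o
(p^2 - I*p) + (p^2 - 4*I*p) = 2*p^2 - 5*I*p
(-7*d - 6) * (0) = 0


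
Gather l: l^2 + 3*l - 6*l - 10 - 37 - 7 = l^2 - 3*l - 54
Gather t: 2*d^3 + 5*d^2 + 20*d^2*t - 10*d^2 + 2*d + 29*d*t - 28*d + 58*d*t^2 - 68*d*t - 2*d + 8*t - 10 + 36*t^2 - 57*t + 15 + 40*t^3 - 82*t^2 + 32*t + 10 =2*d^3 - 5*d^2 - 28*d + 40*t^3 + t^2*(58*d - 46) + t*(20*d^2 - 39*d - 17) + 15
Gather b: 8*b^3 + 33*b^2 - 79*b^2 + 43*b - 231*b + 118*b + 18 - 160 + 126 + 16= 8*b^3 - 46*b^2 - 70*b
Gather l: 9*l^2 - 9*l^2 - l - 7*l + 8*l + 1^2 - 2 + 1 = 0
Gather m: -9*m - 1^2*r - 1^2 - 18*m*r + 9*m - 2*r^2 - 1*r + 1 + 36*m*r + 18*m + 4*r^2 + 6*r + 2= m*(18*r + 18) + 2*r^2 + 4*r + 2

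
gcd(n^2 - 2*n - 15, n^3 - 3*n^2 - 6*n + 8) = 1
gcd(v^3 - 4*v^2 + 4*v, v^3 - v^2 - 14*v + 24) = v - 2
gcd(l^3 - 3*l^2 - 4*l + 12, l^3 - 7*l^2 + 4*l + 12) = l - 2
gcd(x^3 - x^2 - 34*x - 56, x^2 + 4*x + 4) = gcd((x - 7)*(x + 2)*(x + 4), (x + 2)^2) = x + 2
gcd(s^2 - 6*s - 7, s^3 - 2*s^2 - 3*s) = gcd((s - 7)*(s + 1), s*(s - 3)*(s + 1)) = s + 1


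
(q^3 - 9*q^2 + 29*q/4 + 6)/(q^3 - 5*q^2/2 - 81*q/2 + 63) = (q^2 - 15*q/2 - 4)/(q^2 - q - 42)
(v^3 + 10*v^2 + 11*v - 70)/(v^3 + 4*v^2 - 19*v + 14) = (v + 5)/(v - 1)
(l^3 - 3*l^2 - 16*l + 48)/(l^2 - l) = (l^3 - 3*l^2 - 16*l + 48)/(l*(l - 1))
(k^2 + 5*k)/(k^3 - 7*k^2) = (k + 5)/(k*(k - 7))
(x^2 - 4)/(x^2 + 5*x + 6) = (x - 2)/(x + 3)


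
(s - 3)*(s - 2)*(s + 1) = s^3 - 4*s^2 + s + 6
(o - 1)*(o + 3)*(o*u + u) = o^3*u + 3*o^2*u - o*u - 3*u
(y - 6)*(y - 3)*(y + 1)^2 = y^4 - 7*y^3 + y^2 + 27*y + 18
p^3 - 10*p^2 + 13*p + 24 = (p - 8)*(p - 3)*(p + 1)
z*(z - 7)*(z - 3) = z^3 - 10*z^2 + 21*z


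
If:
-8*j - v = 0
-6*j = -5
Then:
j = 5/6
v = -20/3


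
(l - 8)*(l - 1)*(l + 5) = l^3 - 4*l^2 - 37*l + 40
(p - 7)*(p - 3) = p^2 - 10*p + 21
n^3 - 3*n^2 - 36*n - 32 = (n - 8)*(n + 1)*(n + 4)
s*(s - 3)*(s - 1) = s^3 - 4*s^2 + 3*s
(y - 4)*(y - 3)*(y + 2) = y^3 - 5*y^2 - 2*y + 24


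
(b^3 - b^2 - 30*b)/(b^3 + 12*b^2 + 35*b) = (b - 6)/(b + 7)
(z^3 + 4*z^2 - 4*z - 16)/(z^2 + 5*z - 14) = (z^2 + 6*z + 8)/(z + 7)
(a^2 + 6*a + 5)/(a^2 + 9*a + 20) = (a + 1)/(a + 4)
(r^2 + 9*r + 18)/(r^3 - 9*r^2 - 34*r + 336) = (r + 3)/(r^2 - 15*r + 56)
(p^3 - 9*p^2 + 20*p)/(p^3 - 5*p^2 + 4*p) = (p - 5)/(p - 1)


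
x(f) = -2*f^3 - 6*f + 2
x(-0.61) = 6.11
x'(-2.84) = -54.39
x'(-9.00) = -492.00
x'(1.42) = -18.10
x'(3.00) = -60.00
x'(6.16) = -233.67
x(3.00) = -70.00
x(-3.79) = 133.62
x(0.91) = -4.97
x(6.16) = -502.45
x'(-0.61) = -8.23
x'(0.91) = -10.97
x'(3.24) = -68.99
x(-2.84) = 64.85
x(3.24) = -85.46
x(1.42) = -12.25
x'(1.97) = -29.29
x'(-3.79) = -92.18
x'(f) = -6*f^2 - 6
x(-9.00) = 1514.00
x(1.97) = -25.11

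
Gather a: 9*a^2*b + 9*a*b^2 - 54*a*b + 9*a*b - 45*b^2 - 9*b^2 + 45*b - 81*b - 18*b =9*a^2*b + a*(9*b^2 - 45*b) - 54*b^2 - 54*b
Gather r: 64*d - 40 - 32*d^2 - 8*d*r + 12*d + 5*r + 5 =-32*d^2 + 76*d + r*(5 - 8*d) - 35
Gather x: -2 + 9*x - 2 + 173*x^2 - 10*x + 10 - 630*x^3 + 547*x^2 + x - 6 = -630*x^3 + 720*x^2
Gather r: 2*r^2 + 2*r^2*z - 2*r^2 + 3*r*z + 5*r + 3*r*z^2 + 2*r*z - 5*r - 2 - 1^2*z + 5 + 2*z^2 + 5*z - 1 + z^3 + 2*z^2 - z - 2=2*r^2*z + r*(3*z^2 + 5*z) + z^3 + 4*z^2 + 3*z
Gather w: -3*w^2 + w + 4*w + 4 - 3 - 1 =-3*w^2 + 5*w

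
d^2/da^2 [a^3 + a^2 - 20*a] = 6*a + 2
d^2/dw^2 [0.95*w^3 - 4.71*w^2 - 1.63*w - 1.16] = 5.7*w - 9.42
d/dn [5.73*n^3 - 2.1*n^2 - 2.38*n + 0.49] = 17.19*n^2 - 4.2*n - 2.38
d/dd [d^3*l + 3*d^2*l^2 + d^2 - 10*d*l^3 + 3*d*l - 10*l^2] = 3*d^2*l + 6*d*l^2 + 2*d - 10*l^3 + 3*l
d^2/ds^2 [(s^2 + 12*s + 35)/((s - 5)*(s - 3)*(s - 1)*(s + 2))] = 2*(3*s^8 + 51*s^7 - 278*s^6 - 1917*s^5 + 10500*s^4 - 2751*s^3 - 28530*s^2 - 375*s + 50945)/(s^12 - 21*s^11 + 162*s^10 - 460*s^9 - 582*s^8 + 6222*s^7 - 8812*s^6 - 17136*s^5 + 53925*s^4 - 17009*s^3 - 72990*s^2 + 83700*s - 27000)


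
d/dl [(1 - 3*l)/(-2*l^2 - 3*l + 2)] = (-6*l^2 + 4*l - 3)/(4*l^4 + 12*l^3 + l^2 - 12*l + 4)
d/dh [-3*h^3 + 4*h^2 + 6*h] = -9*h^2 + 8*h + 6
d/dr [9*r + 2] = 9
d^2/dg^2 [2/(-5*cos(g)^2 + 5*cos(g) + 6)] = 10*(-20*sin(g)^4 + 39*sin(g)^2 - 51*cos(g)/4 + 15*cos(3*g)/4 + 3)/(5*sin(g)^2 + 5*cos(g) + 1)^3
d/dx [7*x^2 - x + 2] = 14*x - 1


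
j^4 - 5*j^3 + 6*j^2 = j^2*(j - 3)*(j - 2)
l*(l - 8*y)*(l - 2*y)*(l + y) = l^4 - 9*l^3*y + 6*l^2*y^2 + 16*l*y^3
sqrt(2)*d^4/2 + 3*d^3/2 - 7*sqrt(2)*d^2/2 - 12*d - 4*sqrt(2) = (d - 2*sqrt(2))*(d + sqrt(2))*(d + 2*sqrt(2))*(sqrt(2)*d/2 + 1/2)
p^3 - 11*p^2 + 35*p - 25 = (p - 5)^2*(p - 1)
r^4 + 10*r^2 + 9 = (r - 3*I)*(r - I)*(r + I)*(r + 3*I)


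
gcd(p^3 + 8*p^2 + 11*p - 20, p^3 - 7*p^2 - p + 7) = p - 1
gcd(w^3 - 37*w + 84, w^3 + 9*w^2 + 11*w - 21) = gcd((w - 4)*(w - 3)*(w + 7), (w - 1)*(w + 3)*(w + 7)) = w + 7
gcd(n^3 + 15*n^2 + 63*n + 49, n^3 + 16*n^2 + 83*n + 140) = n + 7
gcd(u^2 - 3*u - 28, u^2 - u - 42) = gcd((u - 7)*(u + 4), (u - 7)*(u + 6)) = u - 7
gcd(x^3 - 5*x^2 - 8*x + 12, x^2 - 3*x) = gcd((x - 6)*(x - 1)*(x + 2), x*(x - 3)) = 1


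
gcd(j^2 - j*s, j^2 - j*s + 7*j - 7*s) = -j + s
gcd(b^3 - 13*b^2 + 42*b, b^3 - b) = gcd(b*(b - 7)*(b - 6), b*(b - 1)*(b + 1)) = b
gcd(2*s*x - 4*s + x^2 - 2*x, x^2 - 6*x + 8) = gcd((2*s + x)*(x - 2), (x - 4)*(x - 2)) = x - 2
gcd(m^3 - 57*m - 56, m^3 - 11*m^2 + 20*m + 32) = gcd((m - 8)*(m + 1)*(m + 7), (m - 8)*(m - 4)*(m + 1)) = m^2 - 7*m - 8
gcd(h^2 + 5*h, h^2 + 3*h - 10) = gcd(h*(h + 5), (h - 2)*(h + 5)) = h + 5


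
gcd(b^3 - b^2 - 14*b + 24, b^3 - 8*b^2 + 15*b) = b - 3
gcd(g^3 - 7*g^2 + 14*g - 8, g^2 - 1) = g - 1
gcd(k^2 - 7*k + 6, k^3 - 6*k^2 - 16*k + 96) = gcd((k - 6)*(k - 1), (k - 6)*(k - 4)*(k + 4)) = k - 6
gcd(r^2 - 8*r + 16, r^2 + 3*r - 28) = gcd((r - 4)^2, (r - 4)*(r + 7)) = r - 4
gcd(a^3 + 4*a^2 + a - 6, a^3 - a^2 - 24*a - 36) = a^2 + 5*a + 6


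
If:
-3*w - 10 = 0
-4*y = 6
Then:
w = -10/3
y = -3/2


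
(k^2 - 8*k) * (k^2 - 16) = k^4 - 8*k^3 - 16*k^2 + 128*k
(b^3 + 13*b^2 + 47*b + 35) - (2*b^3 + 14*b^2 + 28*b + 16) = -b^3 - b^2 + 19*b + 19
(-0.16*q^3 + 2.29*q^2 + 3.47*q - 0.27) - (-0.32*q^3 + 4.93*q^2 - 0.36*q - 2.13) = 0.16*q^3 - 2.64*q^2 + 3.83*q + 1.86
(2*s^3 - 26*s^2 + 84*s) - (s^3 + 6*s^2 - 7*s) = s^3 - 32*s^2 + 91*s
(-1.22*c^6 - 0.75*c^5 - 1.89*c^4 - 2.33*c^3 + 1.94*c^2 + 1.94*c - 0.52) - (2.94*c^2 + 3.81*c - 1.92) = -1.22*c^6 - 0.75*c^5 - 1.89*c^4 - 2.33*c^3 - 1.0*c^2 - 1.87*c + 1.4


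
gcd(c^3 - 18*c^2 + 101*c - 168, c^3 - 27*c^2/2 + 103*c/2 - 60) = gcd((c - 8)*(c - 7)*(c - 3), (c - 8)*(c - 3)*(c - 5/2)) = c^2 - 11*c + 24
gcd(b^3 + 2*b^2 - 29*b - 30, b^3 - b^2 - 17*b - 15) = b^2 - 4*b - 5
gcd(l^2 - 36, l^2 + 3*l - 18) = l + 6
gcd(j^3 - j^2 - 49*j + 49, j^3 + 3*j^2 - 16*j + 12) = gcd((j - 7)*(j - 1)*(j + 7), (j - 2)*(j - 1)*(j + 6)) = j - 1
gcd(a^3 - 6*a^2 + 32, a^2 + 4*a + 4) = a + 2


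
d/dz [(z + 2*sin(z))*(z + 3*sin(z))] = 5*z*cos(z) + 2*z + 5*sin(z) + 6*sin(2*z)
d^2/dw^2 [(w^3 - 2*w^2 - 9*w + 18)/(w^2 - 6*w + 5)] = 4*(5*w^3 - 3*w^2 - 57*w + 119)/(w^6 - 18*w^5 + 123*w^4 - 396*w^3 + 615*w^2 - 450*w + 125)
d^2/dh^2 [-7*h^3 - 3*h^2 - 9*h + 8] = -42*h - 6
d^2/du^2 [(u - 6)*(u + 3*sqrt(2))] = 2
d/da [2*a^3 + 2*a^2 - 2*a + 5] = 6*a^2 + 4*a - 2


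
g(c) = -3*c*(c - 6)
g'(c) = 18 - 6*c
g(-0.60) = -11.88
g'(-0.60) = 21.60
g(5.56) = 7.34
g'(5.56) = -15.36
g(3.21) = 26.87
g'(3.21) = -1.26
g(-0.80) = -16.32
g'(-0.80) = 22.80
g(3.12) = 26.96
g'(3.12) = -0.72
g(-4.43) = -138.61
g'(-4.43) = 44.58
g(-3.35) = -93.97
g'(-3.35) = 38.10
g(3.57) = 26.03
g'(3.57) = -3.42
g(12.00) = -216.00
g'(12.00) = -54.00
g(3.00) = 27.00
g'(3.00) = 0.00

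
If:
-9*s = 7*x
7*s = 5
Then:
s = 5/7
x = -45/49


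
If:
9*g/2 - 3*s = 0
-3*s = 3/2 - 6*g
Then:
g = 1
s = 3/2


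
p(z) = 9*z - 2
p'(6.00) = 9.00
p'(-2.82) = 9.00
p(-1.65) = -16.85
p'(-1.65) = 9.00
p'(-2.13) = 9.00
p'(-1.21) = 9.00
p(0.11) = -1.01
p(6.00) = 52.00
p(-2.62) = -25.58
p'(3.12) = 9.00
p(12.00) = 106.00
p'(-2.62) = 9.00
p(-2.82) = -27.38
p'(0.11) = 9.00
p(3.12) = 26.08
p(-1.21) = -12.89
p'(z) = 9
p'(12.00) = 9.00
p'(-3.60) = 9.00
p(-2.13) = -21.17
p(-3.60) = -34.40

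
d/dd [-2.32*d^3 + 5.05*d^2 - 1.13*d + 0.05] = -6.96*d^2 + 10.1*d - 1.13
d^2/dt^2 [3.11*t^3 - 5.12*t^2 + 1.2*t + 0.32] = 18.66*t - 10.24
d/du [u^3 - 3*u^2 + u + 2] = 3*u^2 - 6*u + 1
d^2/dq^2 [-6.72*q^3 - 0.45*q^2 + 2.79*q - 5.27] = -40.32*q - 0.9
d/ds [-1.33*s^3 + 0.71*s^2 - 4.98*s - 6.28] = -3.99*s^2 + 1.42*s - 4.98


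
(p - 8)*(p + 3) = p^2 - 5*p - 24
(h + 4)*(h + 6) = h^2 + 10*h + 24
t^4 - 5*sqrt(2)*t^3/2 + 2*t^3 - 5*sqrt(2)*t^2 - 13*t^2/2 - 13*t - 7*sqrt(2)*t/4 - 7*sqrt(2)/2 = (t + 2)*(t - 7*sqrt(2)/2)*(t + sqrt(2)/2)^2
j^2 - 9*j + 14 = (j - 7)*(j - 2)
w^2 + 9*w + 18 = (w + 3)*(w + 6)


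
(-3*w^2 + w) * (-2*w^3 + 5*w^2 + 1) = 6*w^5 - 17*w^4 + 5*w^3 - 3*w^2 + w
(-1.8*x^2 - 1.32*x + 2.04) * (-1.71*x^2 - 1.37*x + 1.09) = 3.078*x^4 + 4.7232*x^3 - 3.642*x^2 - 4.2336*x + 2.2236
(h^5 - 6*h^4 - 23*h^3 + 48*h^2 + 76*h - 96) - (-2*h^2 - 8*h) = h^5 - 6*h^4 - 23*h^3 + 50*h^2 + 84*h - 96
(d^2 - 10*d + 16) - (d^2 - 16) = 32 - 10*d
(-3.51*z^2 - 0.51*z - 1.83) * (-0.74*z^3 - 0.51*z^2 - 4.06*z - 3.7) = 2.5974*z^5 + 2.1675*z^4 + 15.8649*z^3 + 15.9909*z^2 + 9.3168*z + 6.771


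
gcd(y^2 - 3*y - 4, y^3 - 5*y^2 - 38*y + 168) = y - 4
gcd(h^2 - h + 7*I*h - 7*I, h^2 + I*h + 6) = 1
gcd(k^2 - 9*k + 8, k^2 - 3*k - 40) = k - 8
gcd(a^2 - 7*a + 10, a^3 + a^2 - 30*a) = a - 5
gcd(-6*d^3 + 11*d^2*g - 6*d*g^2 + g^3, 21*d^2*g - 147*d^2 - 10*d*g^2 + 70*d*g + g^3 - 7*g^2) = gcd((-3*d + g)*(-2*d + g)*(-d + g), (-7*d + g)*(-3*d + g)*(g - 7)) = 3*d - g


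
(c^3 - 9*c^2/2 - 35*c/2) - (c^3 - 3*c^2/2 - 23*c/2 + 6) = -3*c^2 - 6*c - 6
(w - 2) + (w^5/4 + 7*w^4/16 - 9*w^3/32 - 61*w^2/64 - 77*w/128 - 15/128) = w^5/4 + 7*w^4/16 - 9*w^3/32 - 61*w^2/64 + 51*w/128 - 271/128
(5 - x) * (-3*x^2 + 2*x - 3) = 3*x^3 - 17*x^2 + 13*x - 15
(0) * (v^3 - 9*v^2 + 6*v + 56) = 0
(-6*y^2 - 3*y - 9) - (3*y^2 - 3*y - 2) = -9*y^2 - 7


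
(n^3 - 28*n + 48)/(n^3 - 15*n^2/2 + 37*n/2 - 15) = 2*(n^2 + 2*n - 24)/(2*n^2 - 11*n + 15)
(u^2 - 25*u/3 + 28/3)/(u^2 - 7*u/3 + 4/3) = (u - 7)/(u - 1)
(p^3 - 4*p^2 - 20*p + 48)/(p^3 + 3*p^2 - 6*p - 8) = (p - 6)/(p + 1)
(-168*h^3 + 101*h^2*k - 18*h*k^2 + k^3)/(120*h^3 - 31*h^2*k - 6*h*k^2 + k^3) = (-7*h + k)/(5*h + k)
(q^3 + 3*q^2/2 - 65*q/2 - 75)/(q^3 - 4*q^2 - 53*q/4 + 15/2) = 2*(q + 5)/(2*q - 1)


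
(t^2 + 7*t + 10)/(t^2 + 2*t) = (t + 5)/t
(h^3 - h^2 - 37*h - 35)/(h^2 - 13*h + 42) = (h^2 + 6*h + 5)/(h - 6)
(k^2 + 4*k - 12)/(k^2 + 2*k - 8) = (k + 6)/(k + 4)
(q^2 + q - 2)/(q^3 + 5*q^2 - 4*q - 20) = (q - 1)/(q^2 + 3*q - 10)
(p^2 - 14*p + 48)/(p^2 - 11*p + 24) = (p - 6)/(p - 3)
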